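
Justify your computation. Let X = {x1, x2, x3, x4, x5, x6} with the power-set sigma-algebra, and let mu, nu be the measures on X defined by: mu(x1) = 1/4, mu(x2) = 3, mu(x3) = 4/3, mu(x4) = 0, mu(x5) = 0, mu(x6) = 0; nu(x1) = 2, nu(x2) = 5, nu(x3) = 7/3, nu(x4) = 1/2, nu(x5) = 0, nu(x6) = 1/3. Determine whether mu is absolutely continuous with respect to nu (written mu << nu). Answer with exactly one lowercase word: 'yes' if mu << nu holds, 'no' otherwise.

mu << nu means: every nu-null measurable set is also mu-null; equivalently, for every atom x, if nu({x}) = 0 then mu({x}) = 0.
Checking each atom:
  x1: nu = 2 > 0 -> no constraint.
  x2: nu = 5 > 0 -> no constraint.
  x3: nu = 7/3 > 0 -> no constraint.
  x4: nu = 1/2 > 0 -> no constraint.
  x5: nu = 0, mu = 0 -> consistent with mu << nu.
  x6: nu = 1/3 > 0 -> no constraint.
No atom violates the condition. Therefore mu << nu.

yes


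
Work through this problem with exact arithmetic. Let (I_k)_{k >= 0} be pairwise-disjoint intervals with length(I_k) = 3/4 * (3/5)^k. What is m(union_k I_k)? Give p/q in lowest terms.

By countable additivity of the Lebesgue measure on pairwise disjoint measurable sets,
  m(union_{k >= 0} I_k) = sum_{k >= 0} m(I_k) = sum_{k >= 0} a * r^k,
  with a = 3/4 and r = 3/5.
Since 0 < r = 3/5 < 1, the geometric series converges:
  sum_{k >= 0} a * r^k = a / (1 - r).
  = 3/4 / (1 - 3/5)
  = 3/4 / (2/5)
  = 15/8.

15/8


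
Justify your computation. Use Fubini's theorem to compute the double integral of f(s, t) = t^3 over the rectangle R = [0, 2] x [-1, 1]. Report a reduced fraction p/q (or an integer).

f(s, t) is a tensor product of a function of s and a function of t, and both factors are bounded continuous (hence Lebesgue integrable) on the rectangle, so Fubini's theorem applies:
  integral_R f d(m x m) = (integral_a1^b1 1 ds) * (integral_a2^b2 t^3 dt).
Inner integral in s: integral_{0}^{2} 1 ds = (2^1 - 0^1)/1
  = 2.
Inner integral in t: integral_{-1}^{1} t^3 dt = (1^4 - (-1)^4)/4
  = 0.
Product: (2) * (0) = 0.

0


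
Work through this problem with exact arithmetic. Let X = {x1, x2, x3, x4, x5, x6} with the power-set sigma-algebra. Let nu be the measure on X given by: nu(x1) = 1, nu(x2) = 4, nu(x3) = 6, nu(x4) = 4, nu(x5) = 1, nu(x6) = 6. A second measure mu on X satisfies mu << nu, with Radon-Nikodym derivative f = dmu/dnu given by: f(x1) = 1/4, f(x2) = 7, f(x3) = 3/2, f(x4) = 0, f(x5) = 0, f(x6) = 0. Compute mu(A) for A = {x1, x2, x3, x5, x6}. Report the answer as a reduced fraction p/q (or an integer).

By the defining property of the Radon-Nikodym derivative, for every measurable set A,
  mu(A) = integral_A f dnu.
Since nu is a discrete measure concentrated on the atoms of X, the integral over A reduces to the sum
  mu(A) = sum_{x in A} f(x) * nu({x}).
Computing each term:
  x1: f(x1) * nu(x1) = 1/4 * 1 = 1/4.
  x2: f(x2) * nu(x2) = 7 * 4 = 28.
  x3: f(x3) * nu(x3) = 3/2 * 6 = 9.
  x5: f(x5) * nu(x5) = 0 * 1 = 0.
  x6: f(x6) * nu(x6) = 0 * 6 = 0.
Summing: mu(A) = 1/4 + 28 + 9 + 0 + 0 = 149/4.

149/4


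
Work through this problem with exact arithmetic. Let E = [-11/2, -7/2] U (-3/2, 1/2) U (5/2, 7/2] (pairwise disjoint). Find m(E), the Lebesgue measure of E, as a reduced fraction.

For pairwise disjoint intervals, m(union_i I_i) = sum_i m(I_i),
and m is invariant under swapping open/closed endpoints (single points have measure 0).
So m(E) = sum_i (b_i - a_i).
  I_1 has length -7/2 - (-11/2) = 2.
  I_2 has length 1/2 - (-3/2) = 2.
  I_3 has length 7/2 - 5/2 = 1.
Summing:
  m(E) = 2 + 2 + 1 = 5.

5


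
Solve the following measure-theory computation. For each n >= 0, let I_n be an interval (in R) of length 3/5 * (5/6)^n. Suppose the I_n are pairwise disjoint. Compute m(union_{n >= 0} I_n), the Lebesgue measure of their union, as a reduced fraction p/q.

By countable additivity of the Lebesgue measure on pairwise disjoint measurable sets,
  m(union_{n >= 0} I_n) = sum_{n >= 0} m(I_n) = sum_{n >= 0} a * r^n,
  with a = 3/5 and r = 5/6.
Since 0 < r = 5/6 < 1, the geometric series converges:
  sum_{n >= 0} a * r^n = a / (1 - r).
  = 3/5 / (1 - 5/6)
  = 3/5 / (1/6)
  = 18/5.

18/5


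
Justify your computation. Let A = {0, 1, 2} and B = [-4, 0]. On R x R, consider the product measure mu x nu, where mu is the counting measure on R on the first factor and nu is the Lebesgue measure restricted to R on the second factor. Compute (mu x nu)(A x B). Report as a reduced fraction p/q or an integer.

For a measurable rectangle A x B, the product measure satisfies
  (mu x nu)(A x B) = mu(A) * nu(B).
  mu(A) = 3.
  nu(B) = 4.
  (mu x nu)(A x B) = 3 * 4 = 12.

12


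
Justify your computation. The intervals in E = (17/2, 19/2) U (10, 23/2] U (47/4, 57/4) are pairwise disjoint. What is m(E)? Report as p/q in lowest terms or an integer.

For pairwise disjoint intervals, m(union_i I_i) = sum_i m(I_i),
and m is invariant under swapping open/closed endpoints (single points have measure 0).
So m(E) = sum_i (b_i - a_i).
  I_1 has length 19/2 - 17/2 = 1.
  I_2 has length 23/2 - 10 = 3/2.
  I_3 has length 57/4 - 47/4 = 5/2.
Summing:
  m(E) = 1 + 3/2 + 5/2 = 5.

5


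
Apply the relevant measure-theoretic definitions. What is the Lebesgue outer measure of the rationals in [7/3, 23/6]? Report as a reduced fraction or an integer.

E = Q cap [7/3, 23/6] is a subset of Q, which is countable. Enumerate Q = {q_1, q_2, ...}; for any eps > 0, cover q_k by the open interval (q_k - eps/2^(k+1), q_k + eps/2^(k+1)), of length eps/2^k. The total cover length is sum_{k>=1} eps/2^k = eps. Hence m*(E) <= m*(Q) <= eps for every eps > 0, and since outer measure is non-negative, m*(E) = 0.

0


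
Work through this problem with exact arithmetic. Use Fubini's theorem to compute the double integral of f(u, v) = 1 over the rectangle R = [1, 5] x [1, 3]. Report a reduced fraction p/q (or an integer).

f(u, v) is a tensor product of a function of u and a function of v, and both factors are bounded continuous (hence Lebesgue integrable) on the rectangle, so Fubini's theorem applies:
  integral_R f d(m x m) = (integral_a1^b1 1 du) * (integral_a2^b2 1 dv).
Inner integral in u: integral_{1}^{5} 1 du = (5^1 - 1^1)/1
  = 4.
Inner integral in v: integral_{1}^{3} 1 dv = (3^1 - 1^1)/1
  = 2.
Product: (4) * (2) = 8.

8


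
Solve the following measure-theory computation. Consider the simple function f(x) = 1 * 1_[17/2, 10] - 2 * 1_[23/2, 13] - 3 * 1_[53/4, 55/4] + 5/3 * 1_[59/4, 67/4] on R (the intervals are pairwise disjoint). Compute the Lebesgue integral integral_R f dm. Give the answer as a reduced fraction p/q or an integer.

For a simple function f = sum_i c_i * 1_{A_i} with disjoint A_i,
  integral f dm = sum_i c_i * m(A_i).
Lengths of the A_i:
  m(A_1) = 10 - 17/2 = 3/2.
  m(A_2) = 13 - 23/2 = 3/2.
  m(A_3) = 55/4 - 53/4 = 1/2.
  m(A_4) = 67/4 - 59/4 = 2.
Contributions c_i * m(A_i):
  (1) * (3/2) = 3/2.
  (-2) * (3/2) = -3.
  (-3) * (1/2) = -3/2.
  (5/3) * (2) = 10/3.
Total: 3/2 - 3 - 3/2 + 10/3 = 1/3.

1/3


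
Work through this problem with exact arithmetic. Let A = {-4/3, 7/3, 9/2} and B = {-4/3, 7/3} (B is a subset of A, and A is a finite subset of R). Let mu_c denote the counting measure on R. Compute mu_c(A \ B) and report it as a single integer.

Counting measure assigns mu_c(E) = |E| (number of elements) when E is finite. For B subset A, A \ B is the set of elements of A not in B, so |A \ B| = |A| - |B|.
|A| = 3, |B| = 2, so mu_c(A \ B) = 3 - 2 = 1.

1


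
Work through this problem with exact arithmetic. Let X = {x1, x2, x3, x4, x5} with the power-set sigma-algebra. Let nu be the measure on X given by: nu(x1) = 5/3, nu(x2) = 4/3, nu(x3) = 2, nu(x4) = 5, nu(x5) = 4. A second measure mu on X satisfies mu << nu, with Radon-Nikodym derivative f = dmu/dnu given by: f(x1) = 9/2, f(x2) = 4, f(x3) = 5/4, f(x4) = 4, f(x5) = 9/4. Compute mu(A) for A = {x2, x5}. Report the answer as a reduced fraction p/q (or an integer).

By the defining property of the Radon-Nikodym derivative, for every measurable set A,
  mu(A) = integral_A f dnu.
Since nu is a discrete measure concentrated on the atoms of X, the integral over A reduces to the sum
  mu(A) = sum_{x in A} f(x) * nu({x}).
Computing each term:
  x2: f(x2) * nu(x2) = 4 * 4/3 = 16/3.
  x5: f(x5) * nu(x5) = 9/4 * 4 = 9.
Summing: mu(A) = 16/3 + 9 = 43/3.

43/3


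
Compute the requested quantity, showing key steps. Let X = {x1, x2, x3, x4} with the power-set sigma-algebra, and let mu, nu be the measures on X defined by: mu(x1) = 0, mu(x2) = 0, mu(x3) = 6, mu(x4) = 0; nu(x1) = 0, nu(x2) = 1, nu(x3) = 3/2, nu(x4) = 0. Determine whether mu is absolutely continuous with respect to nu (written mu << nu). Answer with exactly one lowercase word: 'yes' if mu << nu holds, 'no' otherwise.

mu << nu means: every nu-null measurable set is also mu-null; equivalently, for every atom x, if nu({x}) = 0 then mu({x}) = 0.
Checking each atom:
  x1: nu = 0, mu = 0 -> consistent with mu << nu.
  x2: nu = 1 > 0 -> no constraint.
  x3: nu = 3/2 > 0 -> no constraint.
  x4: nu = 0, mu = 0 -> consistent with mu << nu.
No atom violates the condition. Therefore mu << nu.

yes


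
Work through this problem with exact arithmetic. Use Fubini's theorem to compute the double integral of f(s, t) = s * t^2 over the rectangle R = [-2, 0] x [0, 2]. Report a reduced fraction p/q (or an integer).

f(s, t) is a tensor product of a function of s and a function of t, and both factors are bounded continuous (hence Lebesgue integrable) on the rectangle, so Fubini's theorem applies:
  integral_R f d(m x m) = (integral_a1^b1 s ds) * (integral_a2^b2 t^2 dt).
Inner integral in s: integral_{-2}^{0} s ds = (0^2 - (-2)^2)/2
  = -2.
Inner integral in t: integral_{0}^{2} t^2 dt = (2^3 - 0^3)/3
  = 8/3.
Product: (-2) * (8/3) = -16/3.

-16/3


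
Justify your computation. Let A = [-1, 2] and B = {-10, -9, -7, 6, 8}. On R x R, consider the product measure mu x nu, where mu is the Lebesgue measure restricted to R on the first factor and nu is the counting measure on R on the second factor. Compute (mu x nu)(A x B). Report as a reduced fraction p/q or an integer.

For a measurable rectangle A x B, the product measure satisfies
  (mu x nu)(A x B) = mu(A) * nu(B).
  mu(A) = 3.
  nu(B) = 5.
  (mu x nu)(A x B) = 3 * 5 = 15.

15


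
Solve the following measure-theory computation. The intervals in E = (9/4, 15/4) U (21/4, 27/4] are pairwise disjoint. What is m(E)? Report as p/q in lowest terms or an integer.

For pairwise disjoint intervals, m(union_i I_i) = sum_i m(I_i),
and m is invariant under swapping open/closed endpoints (single points have measure 0).
So m(E) = sum_i (b_i - a_i).
  I_1 has length 15/4 - 9/4 = 3/2.
  I_2 has length 27/4 - 21/4 = 3/2.
Summing:
  m(E) = 3/2 + 3/2 = 3.

3


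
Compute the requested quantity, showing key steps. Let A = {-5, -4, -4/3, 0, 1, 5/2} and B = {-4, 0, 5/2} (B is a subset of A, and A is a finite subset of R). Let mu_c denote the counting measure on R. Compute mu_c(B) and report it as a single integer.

Counting measure assigns mu_c(E) = |E| (number of elements) when E is finite.
B has 3 element(s), so mu_c(B) = 3.

3


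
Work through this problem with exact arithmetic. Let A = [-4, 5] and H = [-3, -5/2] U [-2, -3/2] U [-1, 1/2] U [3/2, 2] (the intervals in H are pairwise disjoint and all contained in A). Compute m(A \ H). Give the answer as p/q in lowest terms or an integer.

The ambient interval has length m(A) = 5 - (-4) = 9.
Since the holes are disjoint and sit inside A, by finite additivity
  m(H) = sum_i (b_i - a_i), and m(A \ H) = m(A) - m(H).
Computing the hole measures:
  m(H_1) = -5/2 - (-3) = 1/2.
  m(H_2) = -3/2 - (-2) = 1/2.
  m(H_3) = 1/2 - (-1) = 3/2.
  m(H_4) = 2 - 3/2 = 1/2.
Summed: m(H) = 1/2 + 1/2 + 3/2 + 1/2 = 3.
So m(A \ H) = 9 - 3 = 6.

6


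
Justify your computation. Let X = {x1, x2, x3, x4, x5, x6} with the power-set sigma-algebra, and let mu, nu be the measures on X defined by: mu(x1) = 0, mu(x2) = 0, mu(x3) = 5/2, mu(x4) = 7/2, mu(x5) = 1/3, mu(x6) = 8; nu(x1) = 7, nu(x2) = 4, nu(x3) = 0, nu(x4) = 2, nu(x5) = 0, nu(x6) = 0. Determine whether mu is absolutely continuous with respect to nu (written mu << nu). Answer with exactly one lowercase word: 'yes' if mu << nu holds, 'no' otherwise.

mu << nu means: every nu-null measurable set is also mu-null; equivalently, for every atom x, if nu({x}) = 0 then mu({x}) = 0.
Checking each atom:
  x1: nu = 7 > 0 -> no constraint.
  x2: nu = 4 > 0 -> no constraint.
  x3: nu = 0, mu = 5/2 > 0 -> violates mu << nu.
  x4: nu = 2 > 0 -> no constraint.
  x5: nu = 0, mu = 1/3 > 0 -> violates mu << nu.
  x6: nu = 0, mu = 8 > 0 -> violates mu << nu.
The atom(s) x3, x5, x6 violate the condition (nu = 0 but mu > 0). Therefore mu is NOT absolutely continuous w.r.t. nu.

no


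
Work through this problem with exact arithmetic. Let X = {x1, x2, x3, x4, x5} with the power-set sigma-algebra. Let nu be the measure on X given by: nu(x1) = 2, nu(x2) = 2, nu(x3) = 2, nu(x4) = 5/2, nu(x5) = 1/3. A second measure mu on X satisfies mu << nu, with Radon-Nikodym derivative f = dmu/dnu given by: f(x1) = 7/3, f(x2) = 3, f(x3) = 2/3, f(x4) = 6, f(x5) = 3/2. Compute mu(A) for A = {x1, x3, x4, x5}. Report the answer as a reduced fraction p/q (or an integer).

By the defining property of the Radon-Nikodym derivative, for every measurable set A,
  mu(A) = integral_A f dnu.
Since nu is a discrete measure concentrated on the atoms of X, the integral over A reduces to the sum
  mu(A) = sum_{x in A} f(x) * nu({x}).
Computing each term:
  x1: f(x1) * nu(x1) = 7/3 * 2 = 14/3.
  x3: f(x3) * nu(x3) = 2/3 * 2 = 4/3.
  x4: f(x4) * nu(x4) = 6 * 5/2 = 15.
  x5: f(x5) * nu(x5) = 3/2 * 1/3 = 1/2.
Summing: mu(A) = 14/3 + 4/3 + 15 + 1/2 = 43/2.

43/2


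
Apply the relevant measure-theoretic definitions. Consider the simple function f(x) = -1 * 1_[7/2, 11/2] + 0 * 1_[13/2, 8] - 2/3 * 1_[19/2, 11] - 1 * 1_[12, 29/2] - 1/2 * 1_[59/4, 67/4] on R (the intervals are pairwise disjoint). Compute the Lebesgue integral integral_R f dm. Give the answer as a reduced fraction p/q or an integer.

For a simple function f = sum_i c_i * 1_{A_i} with disjoint A_i,
  integral f dm = sum_i c_i * m(A_i).
Lengths of the A_i:
  m(A_1) = 11/2 - 7/2 = 2.
  m(A_2) = 8 - 13/2 = 3/2.
  m(A_3) = 11 - 19/2 = 3/2.
  m(A_4) = 29/2 - 12 = 5/2.
  m(A_5) = 67/4 - 59/4 = 2.
Contributions c_i * m(A_i):
  (-1) * (2) = -2.
  (0) * (3/2) = 0.
  (-2/3) * (3/2) = -1.
  (-1) * (5/2) = -5/2.
  (-1/2) * (2) = -1.
Total: -2 + 0 - 1 - 5/2 - 1 = -13/2.

-13/2


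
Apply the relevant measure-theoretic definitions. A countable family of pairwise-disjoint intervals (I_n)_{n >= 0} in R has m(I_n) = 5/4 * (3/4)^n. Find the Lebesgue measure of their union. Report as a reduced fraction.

By countable additivity of the Lebesgue measure on pairwise disjoint measurable sets,
  m(union_{n >= 0} I_n) = sum_{n >= 0} m(I_n) = sum_{n >= 0} a * r^n,
  with a = 5/4 and r = 3/4.
Since 0 < r = 3/4 < 1, the geometric series converges:
  sum_{n >= 0} a * r^n = a / (1 - r).
  = 5/4 / (1 - 3/4)
  = 5/4 / (1/4)
  = 5.

5


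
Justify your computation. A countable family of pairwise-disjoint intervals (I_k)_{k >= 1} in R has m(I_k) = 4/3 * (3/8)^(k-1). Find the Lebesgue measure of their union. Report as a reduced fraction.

By countable additivity of the Lebesgue measure on pairwise disjoint measurable sets,
  m(union_{k >= 1} I_k) = sum_{k >= 1} m(I_k) = sum_{k >= 1} a * r^(k-1),
  with a = 4/3 and r = 3/8.
Since 0 < r = 3/8 < 1, the geometric series converges:
  sum_{k >= 1} a * r^(k-1) = a / (1 - r).
  = 4/3 / (1 - 3/8)
  = 4/3 / (5/8)
  = 32/15.

32/15


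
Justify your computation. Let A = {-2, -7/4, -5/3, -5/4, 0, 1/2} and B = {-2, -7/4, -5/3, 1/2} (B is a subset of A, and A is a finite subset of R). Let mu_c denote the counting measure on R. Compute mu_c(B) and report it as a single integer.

Counting measure assigns mu_c(E) = |E| (number of elements) when E is finite.
B has 4 element(s), so mu_c(B) = 4.

4


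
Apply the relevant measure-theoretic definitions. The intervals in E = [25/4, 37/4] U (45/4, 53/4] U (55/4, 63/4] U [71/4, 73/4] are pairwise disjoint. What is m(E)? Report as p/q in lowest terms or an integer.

For pairwise disjoint intervals, m(union_i I_i) = sum_i m(I_i),
and m is invariant under swapping open/closed endpoints (single points have measure 0).
So m(E) = sum_i (b_i - a_i).
  I_1 has length 37/4 - 25/4 = 3.
  I_2 has length 53/4 - 45/4 = 2.
  I_3 has length 63/4 - 55/4 = 2.
  I_4 has length 73/4 - 71/4 = 1/2.
Summing:
  m(E) = 3 + 2 + 2 + 1/2 = 15/2.

15/2


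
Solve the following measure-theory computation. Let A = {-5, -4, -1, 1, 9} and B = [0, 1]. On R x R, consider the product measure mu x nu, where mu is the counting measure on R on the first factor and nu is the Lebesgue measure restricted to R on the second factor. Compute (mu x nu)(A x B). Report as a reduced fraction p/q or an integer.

For a measurable rectangle A x B, the product measure satisfies
  (mu x nu)(A x B) = mu(A) * nu(B).
  mu(A) = 5.
  nu(B) = 1.
  (mu x nu)(A x B) = 5 * 1 = 5.

5


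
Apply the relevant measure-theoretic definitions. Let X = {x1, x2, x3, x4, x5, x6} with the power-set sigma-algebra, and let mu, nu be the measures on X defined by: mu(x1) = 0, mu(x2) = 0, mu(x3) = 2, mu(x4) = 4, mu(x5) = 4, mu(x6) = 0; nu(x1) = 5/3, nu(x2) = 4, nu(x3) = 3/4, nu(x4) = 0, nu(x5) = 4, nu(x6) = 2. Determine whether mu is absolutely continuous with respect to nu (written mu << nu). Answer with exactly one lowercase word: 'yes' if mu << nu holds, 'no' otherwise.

mu << nu means: every nu-null measurable set is also mu-null; equivalently, for every atom x, if nu({x}) = 0 then mu({x}) = 0.
Checking each atom:
  x1: nu = 5/3 > 0 -> no constraint.
  x2: nu = 4 > 0 -> no constraint.
  x3: nu = 3/4 > 0 -> no constraint.
  x4: nu = 0, mu = 4 > 0 -> violates mu << nu.
  x5: nu = 4 > 0 -> no constraint.
  x6: nu = 2 > 0 -> no constraint.
The atom(s) x4 violate the condition (nu = 0 but mu > 0). Therefore mu is NOT absolutely continuous w.r.t. nu.

no


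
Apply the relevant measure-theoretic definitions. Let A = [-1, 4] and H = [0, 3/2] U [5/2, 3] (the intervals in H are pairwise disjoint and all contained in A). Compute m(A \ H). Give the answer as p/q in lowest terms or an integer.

The ambient interval has length m(A) = 4 - (-1) = 5.
Since the holes are disjoint and sit inside A, by finite additivity
  m(H) = sum_i (b_i - a_i), and m(A \ H) = m(A) - m(H).
Computing the hole measures:
  m(H_1) = 3/2 - 0 = 3/2.
  m(H_2) = 3 - 5/2 = 1/2.
Summed: m(H) = 3/2 + 1/2 = 2.
So m(A \ H) = 5 - 2 = 3.

3


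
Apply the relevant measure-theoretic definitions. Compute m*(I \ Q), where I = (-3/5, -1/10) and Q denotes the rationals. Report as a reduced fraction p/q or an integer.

The interval I = (-3/5, -1/10) has m(I) = -1/10 - (-3/5) = 1/2 (endpoints are measure-zero, so open/closed/half-open agree). Write I = (I cap Q) u (I \ Q). The rationals in I are countable, so m*(I cap Q) = 0 (cover each rational by intervals whose total length is arbitrarily small). By countable subadditivity m*(I) <= m*(I cap Q) + m*(I \ Q), hence m*(I \ Q) >= m(I) = 1/2. The reverse inequality m*(I \ Q) <= m*(I) = 1/2 is trivial since (I \ Q) is a subset of I. Therefore m*(I \ Q) = 1/2.

1/2


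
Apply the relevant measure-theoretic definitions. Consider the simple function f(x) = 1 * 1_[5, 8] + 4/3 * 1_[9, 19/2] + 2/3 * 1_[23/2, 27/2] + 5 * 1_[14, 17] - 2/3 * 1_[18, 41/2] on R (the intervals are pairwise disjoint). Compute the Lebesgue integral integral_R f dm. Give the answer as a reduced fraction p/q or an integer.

For a simple function f = sum_i c_i * 1_{A_i} with disjoint A_i,
  integral f dm = sum_i c_i * m(A_i).
Lengths of the A_i:
  m(A_1) = 8 - 5 = 3.
  m(A_2) = 19/2 - 9 = 1/2.
  m(A_3) = 27/2 - 23/2 = 2.
  m(A_4) = 17 - 14 = 3.
  m(A_5) = 41/2 - 18 = 5/2.
Contributions c_i * m(A_i):
  (1) * (3) = 3.
  (4/3) * (1/2) = 2/3.
  (2/3) * (2) = 4/3.
  (5) * (3) = 15.
  (-2/3) * (5/2) = -5/3.
Total: 3 + 2/3 + 4/3 + 15 - 5/3 = 55/3.

55/3


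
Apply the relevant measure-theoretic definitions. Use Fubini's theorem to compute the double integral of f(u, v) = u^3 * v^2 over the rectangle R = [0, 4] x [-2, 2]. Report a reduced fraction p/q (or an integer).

f(u, v) is a tensor product of a function of u and a function of v, and both factors are bounded continuous (hence Lebesgue integrable) on the rectangle, so Fubini's theorem applies:
  integral_R f d(m x m) = (integral_a1^b1 u^3 du) * (integral_a2^b2 v^2 dv).
Inner integral in u: integral_{0}^{4} u^3 du = (4^4 - 0^4)/4
  = 64.
Inner integral in v: integral_{-2}^{2} v^2 dv = (2^3 - (-2)^3)/3
  = 16/3.
Product: (64) * (16/3) = 1024/3.

1024/3


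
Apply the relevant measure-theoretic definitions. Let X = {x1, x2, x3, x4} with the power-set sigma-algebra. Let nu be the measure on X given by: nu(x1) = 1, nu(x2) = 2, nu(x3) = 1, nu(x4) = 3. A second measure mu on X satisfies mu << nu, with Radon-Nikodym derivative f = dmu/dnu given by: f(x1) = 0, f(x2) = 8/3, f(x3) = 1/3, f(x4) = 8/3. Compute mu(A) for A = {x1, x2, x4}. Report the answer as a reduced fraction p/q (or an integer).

By the defining property of the Radon-Nikodym derivative, for every measurable set A,
  mu(A) = integral_A f dnu.
Since nu is a discrete measure concentrated on the atoms of X, the integral over A reduces to the sum
  mu(A) = sum_{x in A} f(x) * nu({x}).
Computing each term:
  x1: f(x1) * nu(x1) = 0 * 1 = 0.
  x2: f(x2) * nu(x2) = 8/3 * 2 = 16/3.
  x4: f(x4) * nu(x4) = 8/3 * 3 = 8.
Summing: mu(A) = 0 + 16/3 + 8 = 40/3.

40/3


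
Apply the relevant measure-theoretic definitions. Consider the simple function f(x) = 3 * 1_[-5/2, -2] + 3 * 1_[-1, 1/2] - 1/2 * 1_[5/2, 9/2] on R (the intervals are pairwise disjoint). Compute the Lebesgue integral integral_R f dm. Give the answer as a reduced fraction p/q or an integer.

For a simple function f = sum_i c_i * 1_{A_i} with disjoint A_i,
  integral f dm = sum_i c_i * m(A_i).
Lengths of the A_i:
  m(A_1) = -2 - (-5/2) = 1/2.
  m(A_2) = 1/2 - (-1) = 3/2.
  m(A_3) = 9/2 - 5/2 = 2.
Contributions c_i * m(A_i):
  (3) * (1/2) = 3/2.
  (3) * (3/2) = 9/2.
  (-1/2) * (2) = -1.
Total: 3/2 + 9/2 - 1 = 5.

5


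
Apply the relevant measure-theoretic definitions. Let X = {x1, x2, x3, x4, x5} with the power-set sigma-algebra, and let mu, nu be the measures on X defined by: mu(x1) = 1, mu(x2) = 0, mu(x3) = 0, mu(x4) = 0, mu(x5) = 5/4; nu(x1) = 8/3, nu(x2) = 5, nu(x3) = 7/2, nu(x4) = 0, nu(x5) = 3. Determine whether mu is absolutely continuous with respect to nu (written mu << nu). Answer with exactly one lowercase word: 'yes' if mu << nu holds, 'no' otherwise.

mu << nu means: every nu-null measurable set is also mu-null; equivalently, for every atom x, if nu({x}) = 0 then mu({x}) = 0.
Checking each atom:
  x1: nu = 8/3 > 0 -> no constraint.
  x2: nu = 5 > 0 -> no constraint.
  x3: nu = 7/2 > 0 -> no constraint.
  x4: nu = 0, mu = 0 -> consistent with mu << nu.
  x5: nu = 3 > 0 -> no constraint.
No atom violates the condition. Therefore mu << nu.

yes


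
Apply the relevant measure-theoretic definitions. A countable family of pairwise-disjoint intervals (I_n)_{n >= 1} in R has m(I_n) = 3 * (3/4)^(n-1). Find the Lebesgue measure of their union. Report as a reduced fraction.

By countable additivity of the Lebesgue measure on pairwise disjoint measurable sets,
  m(union_{n >= 1} I_n) = sum_{n >= 1} m(I_n) = sum_{n >= 1} a * r^(n-1),
  with a = 3 and r = 3/4.
Since 0 < r = 3/4 < 1, the geometric series converges:
  sum_{n >= 1} a * r^(n-1) = a / (1 - r).
  = 3 / (1 - 3/4)
  = 3 / (1/4)
  = 12.

12


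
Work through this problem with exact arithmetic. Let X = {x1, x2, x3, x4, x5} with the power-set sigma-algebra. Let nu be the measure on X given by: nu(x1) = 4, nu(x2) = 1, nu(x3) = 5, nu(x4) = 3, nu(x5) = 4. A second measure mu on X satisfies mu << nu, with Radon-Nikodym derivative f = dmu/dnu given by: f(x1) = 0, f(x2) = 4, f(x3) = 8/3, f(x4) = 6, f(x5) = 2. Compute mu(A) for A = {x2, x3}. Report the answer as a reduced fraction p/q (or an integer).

By the defining property of the Radon-Nikodym derivative, for every measurable set A,
  mu(A) = integral_A f dnu.
Since nu is a discrete measure concentrated on the atoms of X, the integral over A reduces to the sum
  mu(A) = sum_{x in A} f(x) * nu({x}).
Computing each term:
  x2: f(x2) * nu(x2) = 4 * 1 = 4.
  x3: f(x3) * nu(x3) = 8/3 * 5 = 40/3.
Summing: mu(A) = 4 + 40/3 = 52/3.

52/3


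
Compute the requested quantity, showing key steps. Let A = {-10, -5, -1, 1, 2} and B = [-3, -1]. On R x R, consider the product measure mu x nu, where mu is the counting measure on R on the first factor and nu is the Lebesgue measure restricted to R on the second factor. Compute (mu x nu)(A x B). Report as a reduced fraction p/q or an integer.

For a measurable rectangle A x B, the product measure satisfies
  (mu x nu)(A x B) = mu(A) * nu(B).
  mu(A) = 5.
  nu(B) = 2.
  (mu x nu)(A x B) = 5 * 2 = 10.

10


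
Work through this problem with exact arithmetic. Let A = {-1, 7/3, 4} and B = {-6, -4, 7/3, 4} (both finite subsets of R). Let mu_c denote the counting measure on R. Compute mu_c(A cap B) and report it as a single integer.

Counting measure on a finite set equals cardinality. mu_c(A cap B) = |A cap B| (elements appearing in both).
Enumerating the elements of A that also lie in B gives 2 element(s).
So mu_c(A cap B) = 2.

2


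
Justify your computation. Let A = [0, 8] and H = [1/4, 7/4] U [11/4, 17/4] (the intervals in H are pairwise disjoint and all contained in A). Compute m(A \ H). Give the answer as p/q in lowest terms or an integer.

The ambient interval has length m(A) = 8 - 0 = 8.
Since the holes are disjoint and sit inside A, by finite additivity
  m(H) = sum_i (b_i - a_i), and m(A \ H) = m(A) - m(H).
Computing the hole measures:
  m(H_1) = 7/4 - 1/4 = 3/2.
  m(H_2) = 17/4 - 11/4 = 3/2.
Summed: m(H) = 3/2 + 3/2 = 3.
So m(A \ H) = 8 - 3 = 5.

5


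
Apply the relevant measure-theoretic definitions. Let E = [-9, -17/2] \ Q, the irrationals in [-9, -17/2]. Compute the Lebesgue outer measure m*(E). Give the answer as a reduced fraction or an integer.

The interval I = [-9, -17/2] has m(I) = -17/2 - (-9) = 1/2 (endpoints are measure-zero, so open/closed/half-open agree). Write I = (I cap Q) u (I \ Q). The rationals in I are countable, so m*(I cap Q) = 0 (cover each rational by intervals whose total length is arbitrarily small). By countable subadditivity m*(I) <= m*(I cap Q) + m*(I \ Q), hence m*(I \ Q) >= m(I) = 1/2. The reverse inequality m*(I \ Q) <= m*(I) = 1/2 is trivial since (I \ Q) is a subset of I. Therefore m*(I \ Q) = 1/2.

1/2


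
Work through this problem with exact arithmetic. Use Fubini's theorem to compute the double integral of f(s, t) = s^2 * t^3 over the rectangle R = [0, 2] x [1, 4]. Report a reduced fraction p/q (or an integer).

f(s, t) is a tensor product of a function of s and a function of t, and both factors are bounded continuous (hence Lebesgue integrable) on the rectangle, so Fubini's theorem applies:
  integral_R f d(m x m) = (integral_a1^b1 s^2 ds) * (integral_a2^b2 t^3 dt).
Inner integral in s: integral_{0}^{2} s^2 ds = (2^3 - 0^3)/3
  = 8/3.
Inner integral in t: integral_{1}^{4} t^3 dt = (4^4 - 1^4)/4
  = 255/4.
Product: (8/3) * (255/4) = 170.

170


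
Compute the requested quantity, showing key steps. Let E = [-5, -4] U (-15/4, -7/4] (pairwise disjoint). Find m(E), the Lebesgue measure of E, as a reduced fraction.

For pairwise disjoint intervals, m(union_i I_i) = sum_i m(I_i),
and m is invariant under swapping open/closed endpoints (single points have measure 0).
So m(E) = sum_i (b_i - a_i).
  I_1 has length -4 - (-5) = 1.
  I_2 has length -7/4 - (-15/4) = 2.
Summing:
  m(E) = 1 + 2 = 3.

3


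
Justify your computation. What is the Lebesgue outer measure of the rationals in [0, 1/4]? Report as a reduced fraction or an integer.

Q cap [0, 1/4] is countable; list its elements as q_1, q_2, ... . Fix eps > 0 and cover the k-th point by an interval of length eps * 2^(-k). The cover has total length eps * sum_{k>=1} 2^(-k) = eps, so by definition of outer measure m*(Q cap [0, 1/4]) <= eps. Since eps was arbitrary and m* >= 0, the outer measure is 0.

0


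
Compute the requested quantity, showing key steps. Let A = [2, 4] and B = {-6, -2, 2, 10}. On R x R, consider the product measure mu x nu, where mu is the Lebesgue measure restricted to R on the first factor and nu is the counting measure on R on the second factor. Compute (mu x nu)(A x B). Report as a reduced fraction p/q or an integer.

For a measurable rectangle A x B, the product measure satisfies
  (mu x nu)(A x B) = mu(A) * nu(B).
  mu(A) = 2.
  nu(B) = 4.
  (mu x nu)(A x B) = 2 * 4 = 8.

8


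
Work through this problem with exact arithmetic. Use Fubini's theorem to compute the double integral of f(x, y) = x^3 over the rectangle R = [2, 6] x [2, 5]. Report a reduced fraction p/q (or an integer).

f(x, y) is a tensor product of a function of x and a function of y, and both factors are bounded continuous (hence Lebesgue integrable) on the rectangle, so Fubini's theorem applies:
  integral_R f d(m x m) = (integral_a1^b1 x^3 dx) * (integral_a2^b2 1 dy).
Inner integral in x: integral_{2}^{6} x^3 dx = (6^4 - 2^4)/4
  = 320.
Inner integral in y: integral_{2}^{5} 1 dy = (5^1 - 2^1)/1
  = 3.
Product: (320) * (3) = 960.

960


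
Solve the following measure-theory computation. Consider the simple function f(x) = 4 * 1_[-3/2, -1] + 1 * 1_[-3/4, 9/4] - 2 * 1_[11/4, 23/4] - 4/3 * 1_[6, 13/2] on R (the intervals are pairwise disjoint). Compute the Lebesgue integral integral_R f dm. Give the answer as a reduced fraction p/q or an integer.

For a simple function f = sum_i c_i * 1_{A_i} with disjoint A_i,
  integral f dm = sum_i c_i * m(A_i).
Lengths of the A_i:
  m(A_1) = -1 - (-3/2) = 1/2.
  m(A_2) = 9/4 - (-3/4) = 3.
  m(A_3) = 23/4 - 11/4 = 3.
  m(A_4) = 13/2 - 6 = 1/2.
Contributions c_i * m(A_i):
  (4) * (1/2) = 2.
  (1) * (3) = 3.
  (-2) * (3) = -6.
  (-4/3) * (1/2) = -2/3.
Total: 2 + 3 - 6 - 2/3 = -5/3.

-5/3


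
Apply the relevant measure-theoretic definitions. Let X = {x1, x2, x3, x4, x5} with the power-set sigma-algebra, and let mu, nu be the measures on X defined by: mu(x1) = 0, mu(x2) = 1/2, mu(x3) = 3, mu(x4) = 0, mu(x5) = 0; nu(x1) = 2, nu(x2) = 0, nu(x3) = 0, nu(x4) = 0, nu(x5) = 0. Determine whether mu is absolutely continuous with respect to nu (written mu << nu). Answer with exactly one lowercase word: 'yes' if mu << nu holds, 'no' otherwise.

mu << nu means: every nu-null measurable set is also mu-null; equivalently, for every atom x, if nu({x}) = 0 then mu({x}) = 0.
Checking each atom:
  x1: nu = 2 > 0 -> no constraint.
  x2: nu = 0, mu = 1/2 > 0 -> violates mu << nu.
  x3: nu = 0, mu = 3 > 0 -> violates mu << nu.
  x4: nu = 0, mu = 0 -> consistent with mu << nu.
  x5: nu = 0, mu = 0 -> consistent with mu << nu.
The atom(s) x2, x3 violate the condition (nu = 0 but mu > 0). Therefore mu is NOT absolutely continuous w.r.t. nu.

no


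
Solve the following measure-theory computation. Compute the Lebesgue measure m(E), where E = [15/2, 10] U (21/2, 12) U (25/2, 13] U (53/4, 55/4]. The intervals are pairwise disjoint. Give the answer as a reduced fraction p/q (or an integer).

For pairwise disjoint intervals, m(union_i I_i) = sum_i m(I_i),
and m is invariant under swapping open/closed endpoints (single points have measure 0).
So m(E) = sum_i (b_i - a_i).
  I_1 has length 10 - 15/2 = 5/2.
  I_2 has length 12 - 21/2 = 3/2.
  I_3 has length 13 - 25/2 = 1/2.
  I_4 has length 55/4 - 53/4 = 1/2.
Summing:
  m(E) = 5/2 + 3/2 + 1/2 + 1/2 = 5.

5


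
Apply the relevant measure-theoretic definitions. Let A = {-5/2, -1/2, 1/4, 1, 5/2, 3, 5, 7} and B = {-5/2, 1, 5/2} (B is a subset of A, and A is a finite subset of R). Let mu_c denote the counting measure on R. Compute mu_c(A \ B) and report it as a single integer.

Counting measure assigns mu_c(E) = |E| (number of elements) when E is finite. For B subset A, A \ B is the set of elements of A not in B, so |A \ B| = |A| - |B|.
|A| = 8, |B| = 3, so mu_c(A \ B) = 8 - 3 = 5.

5


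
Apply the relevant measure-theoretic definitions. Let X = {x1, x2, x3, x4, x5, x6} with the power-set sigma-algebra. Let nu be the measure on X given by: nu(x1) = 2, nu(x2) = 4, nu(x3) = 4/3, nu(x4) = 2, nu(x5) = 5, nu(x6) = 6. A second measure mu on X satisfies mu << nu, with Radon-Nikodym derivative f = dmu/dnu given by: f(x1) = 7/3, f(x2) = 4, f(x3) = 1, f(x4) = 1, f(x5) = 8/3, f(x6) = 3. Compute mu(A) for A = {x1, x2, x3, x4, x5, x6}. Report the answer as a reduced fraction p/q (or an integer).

By the defining property of the Radon-Nikodym derivative, for every measurable set A,
  mu(A) = integral_A f dnu.
Since nu is a discrete measure concentrated on the atoms of X, the integral over A reduces to the sum
  mu(A) = sum_{x in A} f(x) * nu({x}).
Computing each term:
  x1: f(x1) * nu(x1) = 7/3 * 2 = 14/3.
  x2: f(x2) * nu(x2) = 4 * 4 = 16.
  x3: f(x3) * nu(x3) = 1 * 4/3 = 4/3.
  x4: f(x4) * nu(x4) = 1 * 2 = 2.
  x5: f(x5) * nu(x5) = 8/3 * 5 = 40/3.
  x6: f(x6) * nu(x6) = 3 * 6 = 18.
Summing: mu(A) = 14/3 + 16 + 4/3 + 2 + 40/3 + 18 = 166/3.

166/3


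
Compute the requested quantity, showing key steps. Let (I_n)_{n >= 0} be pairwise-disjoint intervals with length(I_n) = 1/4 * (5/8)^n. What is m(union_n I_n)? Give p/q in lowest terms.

By countable additivity of the Lebesgue measure on pairwise disjoint measurable sets,
  m(union_{n >= 0} I_n) = sum_{n >= 0} m(I_n) = sum_{n >= 0} a * r^n,
  with a = 1/4 and r = 5/8.
Since 0 < r = 5/8 < 1, the geometric series converges:
  sum_{n >= 0} a * r^n = a / (1 - r).
  = 1/4 / (1 - 5/8)
  = 1/4 / (3/8)
  = 2/3.

2/3


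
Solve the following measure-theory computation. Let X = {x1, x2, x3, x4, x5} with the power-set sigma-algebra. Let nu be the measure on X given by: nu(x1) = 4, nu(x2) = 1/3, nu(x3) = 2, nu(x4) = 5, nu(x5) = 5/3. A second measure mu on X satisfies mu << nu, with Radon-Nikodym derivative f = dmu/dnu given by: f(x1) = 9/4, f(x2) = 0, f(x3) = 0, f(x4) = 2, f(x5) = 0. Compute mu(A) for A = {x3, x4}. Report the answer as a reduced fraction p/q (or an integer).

By the defining property of the Radon-Nikodym derivative, for every measurable set A,
  mu(A) = integral_A f dnu.
Since nu is a discrete measure concentrated on the atoms of X, the integral over A reduces to the sum
  mu(A) = sum_{x in A} f(x) * nu({x}).
Computing each term:
  x3: f(x3) * nu(x3) = 0 * 2 = 0.
  x4: f(x4) * nu(x4) = 2 * 5 = 10.
Summing: mu(A) = 0 + 10 = 10.

10


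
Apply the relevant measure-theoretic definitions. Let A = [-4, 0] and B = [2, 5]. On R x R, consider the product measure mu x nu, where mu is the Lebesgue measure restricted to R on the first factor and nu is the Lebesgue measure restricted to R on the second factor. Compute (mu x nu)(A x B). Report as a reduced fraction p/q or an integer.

For a measurable rectangle A x B, the product measure satisfies
  (mu x nu)(A x B) = mu(A) * nu(B).
  mu(A) = 4.
  nu(B) = 3.
  (mu x nu)(A x B) = 4 * 3 = 12.

12


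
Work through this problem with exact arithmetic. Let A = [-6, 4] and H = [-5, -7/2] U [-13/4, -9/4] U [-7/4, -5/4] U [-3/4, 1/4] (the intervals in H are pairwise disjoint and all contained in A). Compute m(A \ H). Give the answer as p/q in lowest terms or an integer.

The ambient interval has length m(A) = 4 - (-6) = 10.
Since the holes are disjoint and sit inside A, by finite additivity
  m(H) = sum_i (b_i - a_i), and m(A \ H) = m(A) - m(H).
Computing the hole measures:
  m(H_1) = -7/2 - (-5) = 3/2.
  m(H_2) = -9/4 - (-13/4) = 1.
  m(H_3) = -5/4 - (-7/4) = 1/2.
  m(H_4) = 1/4 - (-3/4) = 1.
Summed: m(H) = 3/2 + 1 + 1/2 + 1 = 4.
So m(A \ H) = 10 - 4 = 6.

6


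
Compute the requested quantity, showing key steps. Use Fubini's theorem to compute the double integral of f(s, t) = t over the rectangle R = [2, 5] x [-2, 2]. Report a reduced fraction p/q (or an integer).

f(s, t) is a tensor product of a function of s and a function of t, and both factors are bounded continuous (hence Lebesgue integrable) on the rectangle, so Fubini's theorem applies:
  integral_R f d(m x m) = (integral_a1^b1 1 ds) * (integral_a2^b2 t dt).
Inner integral in s: integral_{2}^{5} 1 ds = (5^1 - 2^1)/1
  = 3.
Inner integral in t: integral_{-2}^{2} t dt = (2^2 - (-2)^2)/2
  = 0.
Product: (3) * (0) = 0.

0


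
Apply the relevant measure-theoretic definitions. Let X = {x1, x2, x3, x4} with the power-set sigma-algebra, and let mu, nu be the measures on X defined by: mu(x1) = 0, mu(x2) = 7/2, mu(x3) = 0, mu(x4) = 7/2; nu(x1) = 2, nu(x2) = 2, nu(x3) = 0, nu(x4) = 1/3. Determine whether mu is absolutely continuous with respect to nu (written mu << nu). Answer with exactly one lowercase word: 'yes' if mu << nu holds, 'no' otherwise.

mu << nu means: every nu-null measurable set is also mu-null; equivalently, for every atom x, if nu({x}) = 0 then mu({x}) = 0.
Checking each atom:
  x1: nu = 2 > 0 -> no constraint.
  x2: nu = 2 > 0 -> no constraint.
  x3: nu = 0, mu = 0 -> consistent with mu << nu.
  x4: nu = 1/3 > 0 -> no constraint.
No atom violates the condition. Therefore mu << nu.

yes


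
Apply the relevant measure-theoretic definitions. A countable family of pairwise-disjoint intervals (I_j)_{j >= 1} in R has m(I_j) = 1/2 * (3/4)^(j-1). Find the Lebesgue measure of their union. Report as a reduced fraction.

By countable additivity of the Lebesgue measure on pairwise disjoint measurable sets,
  m(union_{j >= 1} I_j) = sum_{j >= 1} m(I_j) = sum_{j >= 1} a * r^(j-1),
  with a = 1/2 and r = 3/4.
Since 0 < r = 3/4 < 1, the geometric series converges:
  sum_{j >= 1} a * r^(j-1) = a / (1 - r).
  = 1/2 / (1 - 3/4)
  = 1/2 / (1/4)
  = 2.

2


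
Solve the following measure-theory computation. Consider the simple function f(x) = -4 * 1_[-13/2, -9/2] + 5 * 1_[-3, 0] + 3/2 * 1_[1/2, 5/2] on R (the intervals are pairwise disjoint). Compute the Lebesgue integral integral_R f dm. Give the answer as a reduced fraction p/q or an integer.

For a simple function f = sum_i c_i * 1_{A_i} with disjoint A_i,
  integral f dm = sum_i c_i * m(A_i).
Lengths of the A_i:
  m(A_1) = -9/2 - (-13/2) = 2.
  m(A_2) = 0 - (-3) = 3.
  m(A_3) = 5/2 - 1/2 = 2.
Contributions c_i * m(A_i):
  (-4) * (2) = -8.
  (5) * (3) = 15.
  (3/2) * (2) = 3.
Total: -8 + 15 + 3 = 10.

10


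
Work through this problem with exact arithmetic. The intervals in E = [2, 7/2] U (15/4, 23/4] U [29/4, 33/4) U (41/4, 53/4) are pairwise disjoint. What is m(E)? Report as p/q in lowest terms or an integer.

For pairwise disjoint intervals, m(union_i I_i) = sum_i m(I_i),
and m is invariant under swapping open/closed endpoints (single points have measure 0).
So m(E) = sum_i (b_i - a_i).
  I_1 has length 7/2 - 2 = 3/2.
  I_2 has length 23/4 - 15/4 = 2.
  I_3 has length 33/4 - 29/4 = 1.
  I_4 has length 53/4 - 41/4 = 3.
Summing:
  m(E) = 3/2 + 2 + 1 + 3 = 15/2.

15/2


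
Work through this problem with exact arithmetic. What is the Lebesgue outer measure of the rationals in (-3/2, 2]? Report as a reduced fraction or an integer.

The set Q cap (-3/2, 2] is countable (a subset of the countable set Q). Lebesgue outer measure of any countable set is 0: each singleton {q} has m*({q}) = 0, and by countable subadditivity m*(union_k {q_k}) <= sum_k m*({q_k}) = sum_k 0 = 0. The reverse inequality m*(E) >= 0 is automatic. So m*(Q cap (-3/2, 2]) = 0.

0


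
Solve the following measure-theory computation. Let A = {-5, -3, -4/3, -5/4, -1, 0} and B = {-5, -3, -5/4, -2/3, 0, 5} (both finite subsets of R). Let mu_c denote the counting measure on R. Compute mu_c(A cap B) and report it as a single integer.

Counting measure on a finite set equals cardinality. mu_c(A cap B) = |A cap B| (elements appearing in both).
Enumerating the elements of A that also lie in B gives 4 element(s).
So mu_c(A cap B) = 4.

4


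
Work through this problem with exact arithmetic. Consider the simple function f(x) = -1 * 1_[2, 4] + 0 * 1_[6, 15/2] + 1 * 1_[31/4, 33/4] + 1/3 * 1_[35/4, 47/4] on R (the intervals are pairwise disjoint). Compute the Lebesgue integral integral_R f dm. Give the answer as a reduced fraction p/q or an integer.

For a simple function f = sum_i c_i * 1_{A_i} with disjoint A_i,
  integral f dm = sum_i c_i * m(A_i).
Lengths of the A_i:
  m(A_1) = 4 - 2 = 2.
  m(A_2) = 15/2 - 6 = 3/2.
  m(A_3) = 33/4 - 31/4 = 1/2.
  m(A_4) = 47/4 - 35/4 = 3.
Contributions c_i * m(A_i):
  (-1) * (2) = -2.
  (0) * (3/2) = 0.
  (1) * (1/2) = 1/2.
  (1/3) * (3) = 1.
Total: -2 + 0 + 1/2 + 1 = -1/2.

-1/2
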